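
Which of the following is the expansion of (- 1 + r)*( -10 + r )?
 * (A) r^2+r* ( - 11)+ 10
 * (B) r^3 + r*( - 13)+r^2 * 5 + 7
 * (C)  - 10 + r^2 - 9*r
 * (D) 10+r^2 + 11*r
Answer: A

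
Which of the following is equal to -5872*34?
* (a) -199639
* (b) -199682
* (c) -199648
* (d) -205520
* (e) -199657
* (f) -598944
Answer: c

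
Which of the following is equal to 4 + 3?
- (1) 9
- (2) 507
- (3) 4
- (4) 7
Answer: 4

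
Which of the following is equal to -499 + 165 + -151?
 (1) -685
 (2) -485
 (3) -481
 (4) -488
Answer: 2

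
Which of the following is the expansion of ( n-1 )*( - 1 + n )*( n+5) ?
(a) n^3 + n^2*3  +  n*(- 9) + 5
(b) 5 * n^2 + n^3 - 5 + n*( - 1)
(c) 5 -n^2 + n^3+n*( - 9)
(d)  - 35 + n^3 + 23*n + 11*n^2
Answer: a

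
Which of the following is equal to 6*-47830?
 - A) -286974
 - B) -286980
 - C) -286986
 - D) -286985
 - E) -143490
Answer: B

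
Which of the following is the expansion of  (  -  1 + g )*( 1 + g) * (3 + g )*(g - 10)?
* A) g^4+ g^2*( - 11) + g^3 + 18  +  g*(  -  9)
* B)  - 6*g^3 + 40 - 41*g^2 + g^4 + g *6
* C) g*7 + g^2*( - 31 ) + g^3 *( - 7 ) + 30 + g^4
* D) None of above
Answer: C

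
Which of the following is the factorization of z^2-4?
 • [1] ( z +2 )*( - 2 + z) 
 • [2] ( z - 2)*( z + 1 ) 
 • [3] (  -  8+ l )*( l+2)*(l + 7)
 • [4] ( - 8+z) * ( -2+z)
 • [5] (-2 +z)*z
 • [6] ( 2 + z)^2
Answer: 1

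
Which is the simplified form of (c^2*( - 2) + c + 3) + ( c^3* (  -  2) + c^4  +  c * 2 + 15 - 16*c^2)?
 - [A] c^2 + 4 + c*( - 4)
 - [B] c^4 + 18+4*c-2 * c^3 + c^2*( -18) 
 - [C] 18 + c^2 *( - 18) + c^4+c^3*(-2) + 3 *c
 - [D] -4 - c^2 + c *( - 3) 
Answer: C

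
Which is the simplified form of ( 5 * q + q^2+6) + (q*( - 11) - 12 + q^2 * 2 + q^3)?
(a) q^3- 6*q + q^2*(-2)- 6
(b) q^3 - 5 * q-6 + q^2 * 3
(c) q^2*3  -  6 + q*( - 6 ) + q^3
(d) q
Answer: c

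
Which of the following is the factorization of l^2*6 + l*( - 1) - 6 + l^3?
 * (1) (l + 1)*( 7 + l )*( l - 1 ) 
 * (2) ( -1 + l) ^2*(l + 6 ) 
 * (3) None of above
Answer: 3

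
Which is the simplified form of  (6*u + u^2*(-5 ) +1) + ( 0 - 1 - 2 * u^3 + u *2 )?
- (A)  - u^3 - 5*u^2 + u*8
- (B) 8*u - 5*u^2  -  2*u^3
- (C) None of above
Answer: B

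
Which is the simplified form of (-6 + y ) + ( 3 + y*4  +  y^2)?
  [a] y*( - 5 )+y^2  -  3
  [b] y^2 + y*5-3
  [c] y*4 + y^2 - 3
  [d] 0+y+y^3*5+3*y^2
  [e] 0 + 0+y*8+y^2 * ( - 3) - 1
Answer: b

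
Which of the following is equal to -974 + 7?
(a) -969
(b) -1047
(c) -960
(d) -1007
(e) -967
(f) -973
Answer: e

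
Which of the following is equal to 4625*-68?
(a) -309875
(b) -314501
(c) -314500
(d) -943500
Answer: c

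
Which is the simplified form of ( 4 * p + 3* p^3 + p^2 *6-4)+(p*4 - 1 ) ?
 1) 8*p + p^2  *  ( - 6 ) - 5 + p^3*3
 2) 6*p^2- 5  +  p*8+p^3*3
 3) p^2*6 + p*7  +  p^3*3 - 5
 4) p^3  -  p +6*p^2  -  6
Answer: 2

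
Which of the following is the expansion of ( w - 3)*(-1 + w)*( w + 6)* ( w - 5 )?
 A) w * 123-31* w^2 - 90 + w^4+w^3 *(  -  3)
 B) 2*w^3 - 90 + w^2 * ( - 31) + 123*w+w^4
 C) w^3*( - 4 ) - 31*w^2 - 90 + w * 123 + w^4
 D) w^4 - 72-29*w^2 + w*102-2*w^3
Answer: A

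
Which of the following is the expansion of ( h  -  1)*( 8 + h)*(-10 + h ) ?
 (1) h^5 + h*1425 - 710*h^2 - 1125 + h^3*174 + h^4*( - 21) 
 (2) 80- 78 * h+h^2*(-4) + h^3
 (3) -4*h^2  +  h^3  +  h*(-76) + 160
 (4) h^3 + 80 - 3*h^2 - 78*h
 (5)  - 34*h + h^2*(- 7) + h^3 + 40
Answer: 4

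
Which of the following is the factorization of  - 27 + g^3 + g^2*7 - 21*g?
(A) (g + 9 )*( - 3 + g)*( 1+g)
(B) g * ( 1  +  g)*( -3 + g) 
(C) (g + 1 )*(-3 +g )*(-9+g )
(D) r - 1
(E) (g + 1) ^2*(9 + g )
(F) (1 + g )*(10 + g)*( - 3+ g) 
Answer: A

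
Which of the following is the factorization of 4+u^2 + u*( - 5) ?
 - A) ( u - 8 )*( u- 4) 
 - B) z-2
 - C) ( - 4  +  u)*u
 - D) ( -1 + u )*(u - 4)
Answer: D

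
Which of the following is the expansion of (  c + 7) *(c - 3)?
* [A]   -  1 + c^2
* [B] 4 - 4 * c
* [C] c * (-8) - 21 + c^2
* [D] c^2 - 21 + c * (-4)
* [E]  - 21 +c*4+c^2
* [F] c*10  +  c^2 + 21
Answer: E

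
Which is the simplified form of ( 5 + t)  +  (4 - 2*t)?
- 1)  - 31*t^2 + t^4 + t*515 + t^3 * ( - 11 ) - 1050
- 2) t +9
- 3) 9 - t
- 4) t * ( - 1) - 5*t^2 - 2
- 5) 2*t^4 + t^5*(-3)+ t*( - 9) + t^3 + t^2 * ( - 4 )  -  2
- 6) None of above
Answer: 3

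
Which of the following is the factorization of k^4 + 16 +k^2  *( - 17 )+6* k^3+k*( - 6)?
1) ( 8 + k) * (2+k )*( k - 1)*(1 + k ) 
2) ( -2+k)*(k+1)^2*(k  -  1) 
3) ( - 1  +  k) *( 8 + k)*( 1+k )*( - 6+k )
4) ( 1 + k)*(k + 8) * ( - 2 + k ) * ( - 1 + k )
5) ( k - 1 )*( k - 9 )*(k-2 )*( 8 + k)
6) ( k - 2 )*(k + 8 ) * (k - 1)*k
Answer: 4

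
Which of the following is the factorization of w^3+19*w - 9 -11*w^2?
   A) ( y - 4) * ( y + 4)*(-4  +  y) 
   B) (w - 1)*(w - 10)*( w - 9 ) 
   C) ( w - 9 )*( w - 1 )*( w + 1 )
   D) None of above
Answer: D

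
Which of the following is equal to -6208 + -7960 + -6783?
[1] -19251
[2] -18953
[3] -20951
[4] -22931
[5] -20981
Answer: 3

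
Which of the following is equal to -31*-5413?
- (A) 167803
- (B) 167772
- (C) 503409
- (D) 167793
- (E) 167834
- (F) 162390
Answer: A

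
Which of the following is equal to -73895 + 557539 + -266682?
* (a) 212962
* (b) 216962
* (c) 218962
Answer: b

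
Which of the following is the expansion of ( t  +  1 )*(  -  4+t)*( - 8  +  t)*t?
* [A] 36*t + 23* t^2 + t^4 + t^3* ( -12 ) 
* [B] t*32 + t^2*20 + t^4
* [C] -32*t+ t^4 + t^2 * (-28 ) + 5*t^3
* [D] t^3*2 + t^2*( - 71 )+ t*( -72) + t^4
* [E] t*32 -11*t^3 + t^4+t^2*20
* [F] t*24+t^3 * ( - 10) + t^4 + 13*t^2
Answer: E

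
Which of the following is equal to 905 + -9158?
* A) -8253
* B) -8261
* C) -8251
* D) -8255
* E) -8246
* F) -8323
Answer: A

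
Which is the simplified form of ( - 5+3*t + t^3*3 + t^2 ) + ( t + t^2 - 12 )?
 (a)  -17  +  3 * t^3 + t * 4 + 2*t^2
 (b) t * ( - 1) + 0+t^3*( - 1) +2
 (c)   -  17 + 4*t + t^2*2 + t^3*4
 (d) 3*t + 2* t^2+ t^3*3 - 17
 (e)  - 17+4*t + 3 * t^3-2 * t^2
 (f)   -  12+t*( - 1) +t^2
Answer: a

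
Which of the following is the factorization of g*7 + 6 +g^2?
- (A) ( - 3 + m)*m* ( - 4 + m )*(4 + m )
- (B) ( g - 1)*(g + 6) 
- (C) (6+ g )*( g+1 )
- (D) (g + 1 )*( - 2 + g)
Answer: C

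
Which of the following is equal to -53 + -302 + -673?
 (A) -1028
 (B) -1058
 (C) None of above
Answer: A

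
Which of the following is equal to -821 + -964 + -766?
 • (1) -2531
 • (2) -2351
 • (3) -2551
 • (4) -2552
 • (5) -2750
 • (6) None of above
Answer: 3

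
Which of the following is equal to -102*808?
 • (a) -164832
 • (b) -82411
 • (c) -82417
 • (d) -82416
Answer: d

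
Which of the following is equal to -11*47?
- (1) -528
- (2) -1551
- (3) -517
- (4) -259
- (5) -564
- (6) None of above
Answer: 3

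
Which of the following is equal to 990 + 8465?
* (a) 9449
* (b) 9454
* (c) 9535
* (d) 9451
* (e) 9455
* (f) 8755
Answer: e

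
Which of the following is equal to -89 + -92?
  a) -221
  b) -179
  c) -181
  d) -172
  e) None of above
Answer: c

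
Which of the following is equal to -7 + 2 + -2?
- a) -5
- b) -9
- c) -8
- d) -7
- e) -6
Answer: d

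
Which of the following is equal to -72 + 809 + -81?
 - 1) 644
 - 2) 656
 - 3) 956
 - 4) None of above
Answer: 2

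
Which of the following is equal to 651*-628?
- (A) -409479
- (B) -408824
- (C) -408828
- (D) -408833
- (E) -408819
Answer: C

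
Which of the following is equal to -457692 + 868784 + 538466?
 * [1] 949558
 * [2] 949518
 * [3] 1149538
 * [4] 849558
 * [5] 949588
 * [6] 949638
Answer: 1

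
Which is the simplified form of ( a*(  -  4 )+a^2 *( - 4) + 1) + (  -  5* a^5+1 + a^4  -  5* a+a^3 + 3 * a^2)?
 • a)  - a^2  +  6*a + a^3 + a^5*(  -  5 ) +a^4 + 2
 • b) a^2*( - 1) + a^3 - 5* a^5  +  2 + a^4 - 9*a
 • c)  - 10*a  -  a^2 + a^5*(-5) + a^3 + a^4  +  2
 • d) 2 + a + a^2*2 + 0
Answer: b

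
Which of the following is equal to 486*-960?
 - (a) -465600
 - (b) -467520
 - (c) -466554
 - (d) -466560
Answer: d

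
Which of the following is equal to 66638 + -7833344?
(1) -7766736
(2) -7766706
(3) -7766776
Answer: 2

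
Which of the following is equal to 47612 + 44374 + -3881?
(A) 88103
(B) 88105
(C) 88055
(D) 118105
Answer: B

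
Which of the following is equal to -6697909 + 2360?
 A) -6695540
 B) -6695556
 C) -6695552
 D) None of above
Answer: D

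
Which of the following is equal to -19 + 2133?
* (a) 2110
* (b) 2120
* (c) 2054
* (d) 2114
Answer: d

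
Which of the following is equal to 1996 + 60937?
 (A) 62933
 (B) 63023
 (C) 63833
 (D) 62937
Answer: A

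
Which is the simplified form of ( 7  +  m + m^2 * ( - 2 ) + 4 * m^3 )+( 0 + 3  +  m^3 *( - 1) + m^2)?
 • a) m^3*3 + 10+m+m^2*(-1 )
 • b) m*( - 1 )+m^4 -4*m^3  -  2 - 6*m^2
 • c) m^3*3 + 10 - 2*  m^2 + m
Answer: a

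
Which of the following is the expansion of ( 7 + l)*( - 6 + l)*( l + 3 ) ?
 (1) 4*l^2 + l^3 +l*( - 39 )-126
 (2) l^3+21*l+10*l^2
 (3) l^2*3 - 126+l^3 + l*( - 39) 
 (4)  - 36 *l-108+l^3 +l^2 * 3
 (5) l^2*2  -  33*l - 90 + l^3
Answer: 1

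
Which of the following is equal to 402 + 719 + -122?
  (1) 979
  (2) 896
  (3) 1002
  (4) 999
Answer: 4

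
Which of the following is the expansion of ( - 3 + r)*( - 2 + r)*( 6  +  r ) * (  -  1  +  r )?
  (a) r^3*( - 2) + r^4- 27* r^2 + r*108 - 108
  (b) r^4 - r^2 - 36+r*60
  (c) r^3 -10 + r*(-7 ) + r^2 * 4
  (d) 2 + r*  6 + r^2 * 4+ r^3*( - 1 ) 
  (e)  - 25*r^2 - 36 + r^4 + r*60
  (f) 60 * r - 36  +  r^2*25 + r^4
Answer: e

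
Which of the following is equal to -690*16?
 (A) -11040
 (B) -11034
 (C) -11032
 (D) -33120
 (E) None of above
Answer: A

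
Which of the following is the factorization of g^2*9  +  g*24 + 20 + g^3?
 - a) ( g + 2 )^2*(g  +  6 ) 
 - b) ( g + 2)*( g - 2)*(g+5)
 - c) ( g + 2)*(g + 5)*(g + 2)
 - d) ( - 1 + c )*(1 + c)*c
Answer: c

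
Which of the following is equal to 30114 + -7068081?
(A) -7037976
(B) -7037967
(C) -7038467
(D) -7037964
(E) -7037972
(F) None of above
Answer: B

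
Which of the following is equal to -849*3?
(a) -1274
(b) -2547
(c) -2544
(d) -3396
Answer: b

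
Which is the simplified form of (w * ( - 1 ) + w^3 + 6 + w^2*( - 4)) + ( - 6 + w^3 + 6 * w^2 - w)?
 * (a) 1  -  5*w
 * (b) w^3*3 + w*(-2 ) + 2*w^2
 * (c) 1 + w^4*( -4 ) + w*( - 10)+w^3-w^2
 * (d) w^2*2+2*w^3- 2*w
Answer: d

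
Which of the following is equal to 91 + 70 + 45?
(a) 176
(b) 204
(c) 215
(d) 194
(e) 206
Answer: e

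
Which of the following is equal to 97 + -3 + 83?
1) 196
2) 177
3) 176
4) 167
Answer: 2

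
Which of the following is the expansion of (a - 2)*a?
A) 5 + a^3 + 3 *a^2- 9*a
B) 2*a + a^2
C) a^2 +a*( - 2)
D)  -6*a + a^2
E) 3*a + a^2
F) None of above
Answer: C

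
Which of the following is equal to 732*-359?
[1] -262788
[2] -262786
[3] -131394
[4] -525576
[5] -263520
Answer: 1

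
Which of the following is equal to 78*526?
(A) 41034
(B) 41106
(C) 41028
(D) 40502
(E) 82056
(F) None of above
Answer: C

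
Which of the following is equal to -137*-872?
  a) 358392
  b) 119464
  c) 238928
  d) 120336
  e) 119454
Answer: b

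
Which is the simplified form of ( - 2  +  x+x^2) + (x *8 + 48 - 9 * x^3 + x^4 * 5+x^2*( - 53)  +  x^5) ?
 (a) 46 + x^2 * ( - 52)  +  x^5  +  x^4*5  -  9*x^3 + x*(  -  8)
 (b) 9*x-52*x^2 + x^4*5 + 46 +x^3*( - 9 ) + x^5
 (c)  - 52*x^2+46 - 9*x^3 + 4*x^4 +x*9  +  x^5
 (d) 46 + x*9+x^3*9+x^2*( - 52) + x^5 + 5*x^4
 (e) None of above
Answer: b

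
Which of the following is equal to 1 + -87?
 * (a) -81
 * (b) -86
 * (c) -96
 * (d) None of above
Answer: b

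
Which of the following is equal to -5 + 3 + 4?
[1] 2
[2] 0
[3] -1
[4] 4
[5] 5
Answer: 1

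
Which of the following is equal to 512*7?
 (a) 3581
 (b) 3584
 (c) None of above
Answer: b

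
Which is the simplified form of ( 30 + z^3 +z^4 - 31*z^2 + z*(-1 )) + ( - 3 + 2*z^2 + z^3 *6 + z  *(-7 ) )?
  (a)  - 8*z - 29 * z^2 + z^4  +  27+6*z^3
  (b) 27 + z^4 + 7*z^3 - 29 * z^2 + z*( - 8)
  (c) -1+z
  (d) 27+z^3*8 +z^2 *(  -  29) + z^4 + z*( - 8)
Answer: b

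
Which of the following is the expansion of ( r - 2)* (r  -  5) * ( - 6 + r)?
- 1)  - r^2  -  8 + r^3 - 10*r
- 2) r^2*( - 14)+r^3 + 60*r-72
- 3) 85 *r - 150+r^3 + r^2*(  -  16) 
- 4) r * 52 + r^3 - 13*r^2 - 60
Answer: 4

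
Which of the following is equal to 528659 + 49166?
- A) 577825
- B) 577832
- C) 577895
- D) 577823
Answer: A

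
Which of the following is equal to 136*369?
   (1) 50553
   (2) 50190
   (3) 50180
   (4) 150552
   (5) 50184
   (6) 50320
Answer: 5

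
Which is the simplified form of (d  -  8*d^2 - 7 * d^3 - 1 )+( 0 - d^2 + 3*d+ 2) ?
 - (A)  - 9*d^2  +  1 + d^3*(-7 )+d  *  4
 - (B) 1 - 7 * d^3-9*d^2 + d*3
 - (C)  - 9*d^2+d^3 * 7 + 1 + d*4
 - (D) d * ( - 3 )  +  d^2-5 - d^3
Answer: A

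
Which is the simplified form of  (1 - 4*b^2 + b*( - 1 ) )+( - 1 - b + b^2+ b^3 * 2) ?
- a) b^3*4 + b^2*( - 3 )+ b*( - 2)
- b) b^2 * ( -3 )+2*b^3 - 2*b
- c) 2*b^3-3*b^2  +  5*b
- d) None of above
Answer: b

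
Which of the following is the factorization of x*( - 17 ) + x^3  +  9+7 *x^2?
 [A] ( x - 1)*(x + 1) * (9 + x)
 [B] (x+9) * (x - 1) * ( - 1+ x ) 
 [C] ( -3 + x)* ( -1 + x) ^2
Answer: B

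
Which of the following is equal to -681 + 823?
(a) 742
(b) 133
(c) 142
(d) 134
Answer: c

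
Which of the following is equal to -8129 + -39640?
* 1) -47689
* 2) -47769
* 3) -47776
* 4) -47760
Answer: 2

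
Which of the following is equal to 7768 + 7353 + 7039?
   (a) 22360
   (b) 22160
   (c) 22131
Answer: b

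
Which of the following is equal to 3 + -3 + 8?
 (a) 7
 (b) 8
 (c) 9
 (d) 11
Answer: b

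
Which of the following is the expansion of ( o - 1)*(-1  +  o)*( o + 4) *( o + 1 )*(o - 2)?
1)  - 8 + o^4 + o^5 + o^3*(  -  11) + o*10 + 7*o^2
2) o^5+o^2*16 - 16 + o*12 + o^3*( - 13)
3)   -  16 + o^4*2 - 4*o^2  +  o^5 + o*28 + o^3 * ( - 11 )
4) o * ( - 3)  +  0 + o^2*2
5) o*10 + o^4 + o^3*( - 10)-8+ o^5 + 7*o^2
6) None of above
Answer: 1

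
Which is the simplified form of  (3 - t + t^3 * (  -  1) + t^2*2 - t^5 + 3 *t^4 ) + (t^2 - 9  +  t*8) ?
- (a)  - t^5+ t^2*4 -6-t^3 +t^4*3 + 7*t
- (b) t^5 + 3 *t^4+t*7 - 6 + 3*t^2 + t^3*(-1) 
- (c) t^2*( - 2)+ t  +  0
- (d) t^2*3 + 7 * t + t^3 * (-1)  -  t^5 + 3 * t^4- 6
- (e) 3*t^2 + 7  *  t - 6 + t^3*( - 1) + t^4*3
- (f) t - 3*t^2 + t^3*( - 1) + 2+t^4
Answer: d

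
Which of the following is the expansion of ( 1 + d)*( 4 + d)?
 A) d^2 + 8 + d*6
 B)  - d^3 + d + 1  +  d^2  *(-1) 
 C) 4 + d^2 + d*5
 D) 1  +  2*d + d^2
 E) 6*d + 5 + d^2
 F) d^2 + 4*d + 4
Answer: C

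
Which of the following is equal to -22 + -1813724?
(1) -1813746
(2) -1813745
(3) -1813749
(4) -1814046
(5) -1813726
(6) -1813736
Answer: 1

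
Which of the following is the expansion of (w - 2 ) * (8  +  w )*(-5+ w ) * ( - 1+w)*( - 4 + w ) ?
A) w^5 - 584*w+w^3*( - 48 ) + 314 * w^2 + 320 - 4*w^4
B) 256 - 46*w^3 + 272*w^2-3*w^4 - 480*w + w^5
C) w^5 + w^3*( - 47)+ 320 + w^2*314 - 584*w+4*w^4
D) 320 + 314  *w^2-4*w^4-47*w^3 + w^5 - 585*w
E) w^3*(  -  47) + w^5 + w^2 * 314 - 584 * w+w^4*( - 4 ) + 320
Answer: E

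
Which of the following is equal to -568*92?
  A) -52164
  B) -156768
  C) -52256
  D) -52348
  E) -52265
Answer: C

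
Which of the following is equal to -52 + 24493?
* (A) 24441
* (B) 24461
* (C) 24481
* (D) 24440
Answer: A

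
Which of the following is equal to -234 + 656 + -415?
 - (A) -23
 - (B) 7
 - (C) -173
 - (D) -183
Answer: B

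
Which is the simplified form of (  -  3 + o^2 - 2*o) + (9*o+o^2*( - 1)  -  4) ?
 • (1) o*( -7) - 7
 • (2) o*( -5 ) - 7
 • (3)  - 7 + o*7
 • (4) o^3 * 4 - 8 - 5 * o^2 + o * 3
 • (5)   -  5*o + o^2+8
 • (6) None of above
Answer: 3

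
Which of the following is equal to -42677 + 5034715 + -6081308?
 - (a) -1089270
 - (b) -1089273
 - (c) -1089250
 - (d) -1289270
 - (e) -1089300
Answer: a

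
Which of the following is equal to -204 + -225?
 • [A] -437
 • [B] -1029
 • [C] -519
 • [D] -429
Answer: D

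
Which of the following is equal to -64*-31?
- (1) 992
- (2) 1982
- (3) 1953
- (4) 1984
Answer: 4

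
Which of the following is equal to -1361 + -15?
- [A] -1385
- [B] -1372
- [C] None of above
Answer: C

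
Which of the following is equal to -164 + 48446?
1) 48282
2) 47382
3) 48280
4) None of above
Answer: 1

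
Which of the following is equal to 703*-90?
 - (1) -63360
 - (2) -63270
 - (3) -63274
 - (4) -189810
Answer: 2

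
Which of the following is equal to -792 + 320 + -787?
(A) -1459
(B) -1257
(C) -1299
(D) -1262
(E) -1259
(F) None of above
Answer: E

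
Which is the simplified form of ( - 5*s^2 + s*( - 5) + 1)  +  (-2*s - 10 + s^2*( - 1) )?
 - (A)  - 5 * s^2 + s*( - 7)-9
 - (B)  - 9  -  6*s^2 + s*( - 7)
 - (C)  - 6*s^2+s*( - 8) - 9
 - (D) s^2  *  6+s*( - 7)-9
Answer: B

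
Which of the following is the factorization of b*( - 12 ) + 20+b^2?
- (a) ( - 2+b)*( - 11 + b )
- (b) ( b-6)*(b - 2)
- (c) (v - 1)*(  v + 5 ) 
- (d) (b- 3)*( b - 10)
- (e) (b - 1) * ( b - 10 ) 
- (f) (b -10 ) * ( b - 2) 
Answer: f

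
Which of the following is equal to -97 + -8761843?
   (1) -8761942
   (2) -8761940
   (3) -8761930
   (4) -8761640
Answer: 2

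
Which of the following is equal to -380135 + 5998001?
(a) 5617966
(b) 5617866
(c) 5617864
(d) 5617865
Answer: b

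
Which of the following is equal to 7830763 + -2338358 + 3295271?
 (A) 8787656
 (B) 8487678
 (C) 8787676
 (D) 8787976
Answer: C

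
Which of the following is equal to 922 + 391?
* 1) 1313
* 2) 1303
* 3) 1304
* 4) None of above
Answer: 1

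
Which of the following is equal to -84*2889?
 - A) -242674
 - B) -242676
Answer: B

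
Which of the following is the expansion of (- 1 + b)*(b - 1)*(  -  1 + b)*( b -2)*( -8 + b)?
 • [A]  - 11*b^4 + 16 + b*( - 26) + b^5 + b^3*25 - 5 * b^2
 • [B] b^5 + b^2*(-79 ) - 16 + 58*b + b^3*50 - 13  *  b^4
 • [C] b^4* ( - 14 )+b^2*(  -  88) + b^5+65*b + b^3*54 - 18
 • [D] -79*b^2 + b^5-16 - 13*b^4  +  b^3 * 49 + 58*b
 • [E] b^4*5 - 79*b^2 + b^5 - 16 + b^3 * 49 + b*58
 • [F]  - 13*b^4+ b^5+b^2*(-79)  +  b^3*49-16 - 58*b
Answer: D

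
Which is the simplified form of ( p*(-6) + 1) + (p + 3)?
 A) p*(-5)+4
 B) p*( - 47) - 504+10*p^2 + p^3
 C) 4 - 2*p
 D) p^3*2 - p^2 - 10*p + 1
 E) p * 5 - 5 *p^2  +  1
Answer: A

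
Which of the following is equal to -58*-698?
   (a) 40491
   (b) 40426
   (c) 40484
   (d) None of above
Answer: c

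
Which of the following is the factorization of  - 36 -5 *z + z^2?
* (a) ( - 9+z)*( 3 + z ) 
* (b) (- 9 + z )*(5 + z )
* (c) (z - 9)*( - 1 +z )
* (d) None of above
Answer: d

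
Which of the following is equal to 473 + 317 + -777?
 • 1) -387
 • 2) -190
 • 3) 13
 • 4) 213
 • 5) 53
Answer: 3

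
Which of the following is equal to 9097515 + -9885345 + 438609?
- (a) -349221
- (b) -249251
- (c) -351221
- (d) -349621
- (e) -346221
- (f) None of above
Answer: a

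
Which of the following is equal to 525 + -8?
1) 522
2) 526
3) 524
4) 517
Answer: 4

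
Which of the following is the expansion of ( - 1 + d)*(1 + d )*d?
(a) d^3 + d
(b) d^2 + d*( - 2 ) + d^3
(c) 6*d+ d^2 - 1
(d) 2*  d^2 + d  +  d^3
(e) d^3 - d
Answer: e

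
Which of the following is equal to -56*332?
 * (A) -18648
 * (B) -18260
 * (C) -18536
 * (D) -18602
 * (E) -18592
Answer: E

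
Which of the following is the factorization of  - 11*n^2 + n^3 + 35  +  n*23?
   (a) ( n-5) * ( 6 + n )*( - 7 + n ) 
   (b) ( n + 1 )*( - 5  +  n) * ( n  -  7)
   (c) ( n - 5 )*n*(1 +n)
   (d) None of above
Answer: b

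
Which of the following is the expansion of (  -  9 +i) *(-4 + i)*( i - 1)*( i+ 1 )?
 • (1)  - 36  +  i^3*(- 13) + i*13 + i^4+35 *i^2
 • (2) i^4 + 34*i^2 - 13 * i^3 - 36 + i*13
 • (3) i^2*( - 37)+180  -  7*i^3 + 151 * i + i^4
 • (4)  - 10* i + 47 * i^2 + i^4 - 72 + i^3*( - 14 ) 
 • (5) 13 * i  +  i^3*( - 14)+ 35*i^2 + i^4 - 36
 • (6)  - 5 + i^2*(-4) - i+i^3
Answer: 1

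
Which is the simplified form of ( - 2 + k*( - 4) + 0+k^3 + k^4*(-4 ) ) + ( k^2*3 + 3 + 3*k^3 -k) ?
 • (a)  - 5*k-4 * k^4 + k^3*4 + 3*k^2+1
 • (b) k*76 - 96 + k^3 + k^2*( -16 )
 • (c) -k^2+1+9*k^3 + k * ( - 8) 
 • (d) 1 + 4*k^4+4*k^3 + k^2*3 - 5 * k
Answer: a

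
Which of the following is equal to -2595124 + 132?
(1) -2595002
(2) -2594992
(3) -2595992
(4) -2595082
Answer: 2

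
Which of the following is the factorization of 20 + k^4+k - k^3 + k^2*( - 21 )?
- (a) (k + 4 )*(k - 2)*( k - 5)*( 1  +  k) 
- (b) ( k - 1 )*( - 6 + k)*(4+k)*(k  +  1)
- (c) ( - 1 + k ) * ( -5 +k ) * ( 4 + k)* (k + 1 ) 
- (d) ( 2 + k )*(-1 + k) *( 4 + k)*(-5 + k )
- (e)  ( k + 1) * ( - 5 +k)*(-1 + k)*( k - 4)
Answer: c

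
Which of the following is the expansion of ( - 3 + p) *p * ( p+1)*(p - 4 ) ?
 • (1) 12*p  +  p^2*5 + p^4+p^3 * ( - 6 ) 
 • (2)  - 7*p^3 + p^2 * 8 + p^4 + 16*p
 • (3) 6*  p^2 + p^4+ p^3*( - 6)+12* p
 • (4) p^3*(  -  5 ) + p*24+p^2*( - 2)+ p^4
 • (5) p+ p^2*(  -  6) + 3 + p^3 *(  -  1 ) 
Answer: 1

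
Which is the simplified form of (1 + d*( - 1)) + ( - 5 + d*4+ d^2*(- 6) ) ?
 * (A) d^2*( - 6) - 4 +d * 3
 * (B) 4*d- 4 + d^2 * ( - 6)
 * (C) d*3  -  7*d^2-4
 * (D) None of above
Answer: A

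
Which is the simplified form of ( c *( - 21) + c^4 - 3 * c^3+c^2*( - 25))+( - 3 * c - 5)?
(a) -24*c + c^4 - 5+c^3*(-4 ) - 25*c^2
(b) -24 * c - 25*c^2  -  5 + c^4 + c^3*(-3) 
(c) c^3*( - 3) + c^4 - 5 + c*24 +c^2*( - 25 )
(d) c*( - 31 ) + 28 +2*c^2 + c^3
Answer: b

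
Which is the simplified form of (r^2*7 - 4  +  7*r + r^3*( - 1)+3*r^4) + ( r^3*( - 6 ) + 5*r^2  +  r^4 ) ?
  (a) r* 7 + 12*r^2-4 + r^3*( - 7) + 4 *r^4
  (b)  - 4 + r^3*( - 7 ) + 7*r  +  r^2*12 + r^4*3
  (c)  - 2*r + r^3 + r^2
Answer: a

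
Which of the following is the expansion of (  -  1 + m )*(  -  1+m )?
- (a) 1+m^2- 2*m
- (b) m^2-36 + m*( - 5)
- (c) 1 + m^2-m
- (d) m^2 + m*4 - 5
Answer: a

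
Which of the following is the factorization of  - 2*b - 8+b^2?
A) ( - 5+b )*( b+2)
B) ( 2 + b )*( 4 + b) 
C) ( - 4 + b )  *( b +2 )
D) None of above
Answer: C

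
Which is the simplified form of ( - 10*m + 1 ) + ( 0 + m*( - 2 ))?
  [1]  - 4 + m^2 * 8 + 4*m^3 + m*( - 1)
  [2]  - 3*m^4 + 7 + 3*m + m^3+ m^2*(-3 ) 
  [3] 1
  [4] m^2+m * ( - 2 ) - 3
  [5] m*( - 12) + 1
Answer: 5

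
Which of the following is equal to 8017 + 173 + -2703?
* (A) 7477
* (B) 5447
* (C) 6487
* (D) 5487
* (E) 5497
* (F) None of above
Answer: D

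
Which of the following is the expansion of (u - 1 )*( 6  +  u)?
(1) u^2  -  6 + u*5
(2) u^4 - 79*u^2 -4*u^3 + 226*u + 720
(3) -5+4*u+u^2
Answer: 1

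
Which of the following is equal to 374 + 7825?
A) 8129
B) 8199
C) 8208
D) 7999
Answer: B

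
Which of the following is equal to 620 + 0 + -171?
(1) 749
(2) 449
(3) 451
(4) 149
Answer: 2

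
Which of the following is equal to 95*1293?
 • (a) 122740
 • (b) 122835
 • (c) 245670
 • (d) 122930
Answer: b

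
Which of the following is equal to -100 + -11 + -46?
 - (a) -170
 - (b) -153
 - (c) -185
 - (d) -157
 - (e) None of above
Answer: d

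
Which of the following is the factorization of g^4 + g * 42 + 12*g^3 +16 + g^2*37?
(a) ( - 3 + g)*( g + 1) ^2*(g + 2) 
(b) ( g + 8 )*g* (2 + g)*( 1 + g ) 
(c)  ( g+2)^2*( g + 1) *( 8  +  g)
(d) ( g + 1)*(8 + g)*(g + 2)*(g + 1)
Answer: d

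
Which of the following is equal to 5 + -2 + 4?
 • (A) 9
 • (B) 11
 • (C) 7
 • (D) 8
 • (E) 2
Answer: C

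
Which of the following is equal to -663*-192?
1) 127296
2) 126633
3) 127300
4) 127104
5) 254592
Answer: 1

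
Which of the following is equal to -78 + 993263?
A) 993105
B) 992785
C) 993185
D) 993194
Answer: C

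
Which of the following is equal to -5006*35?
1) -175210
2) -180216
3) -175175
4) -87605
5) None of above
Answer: 1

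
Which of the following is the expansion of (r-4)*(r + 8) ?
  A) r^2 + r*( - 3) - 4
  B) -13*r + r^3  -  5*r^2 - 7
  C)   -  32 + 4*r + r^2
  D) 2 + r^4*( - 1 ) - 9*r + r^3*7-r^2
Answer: C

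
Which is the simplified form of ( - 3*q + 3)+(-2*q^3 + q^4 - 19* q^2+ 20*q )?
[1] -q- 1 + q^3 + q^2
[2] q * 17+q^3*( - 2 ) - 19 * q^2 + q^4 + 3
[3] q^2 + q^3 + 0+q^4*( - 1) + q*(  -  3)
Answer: 2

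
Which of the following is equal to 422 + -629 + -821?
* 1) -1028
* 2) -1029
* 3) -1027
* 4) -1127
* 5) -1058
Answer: 1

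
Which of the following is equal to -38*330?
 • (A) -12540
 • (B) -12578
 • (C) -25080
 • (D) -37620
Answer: A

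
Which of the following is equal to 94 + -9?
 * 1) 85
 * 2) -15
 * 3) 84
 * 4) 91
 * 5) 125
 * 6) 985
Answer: 1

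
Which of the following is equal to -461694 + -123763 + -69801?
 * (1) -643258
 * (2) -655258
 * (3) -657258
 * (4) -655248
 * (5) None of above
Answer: 2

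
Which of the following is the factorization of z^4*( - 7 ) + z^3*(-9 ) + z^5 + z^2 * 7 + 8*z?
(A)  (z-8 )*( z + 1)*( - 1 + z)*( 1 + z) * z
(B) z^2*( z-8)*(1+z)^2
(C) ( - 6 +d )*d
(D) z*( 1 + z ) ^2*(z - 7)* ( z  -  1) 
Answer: A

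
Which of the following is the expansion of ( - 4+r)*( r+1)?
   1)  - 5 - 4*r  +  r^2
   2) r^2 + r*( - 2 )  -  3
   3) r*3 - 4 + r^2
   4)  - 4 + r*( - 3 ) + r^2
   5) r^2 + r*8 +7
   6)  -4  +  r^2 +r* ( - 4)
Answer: 4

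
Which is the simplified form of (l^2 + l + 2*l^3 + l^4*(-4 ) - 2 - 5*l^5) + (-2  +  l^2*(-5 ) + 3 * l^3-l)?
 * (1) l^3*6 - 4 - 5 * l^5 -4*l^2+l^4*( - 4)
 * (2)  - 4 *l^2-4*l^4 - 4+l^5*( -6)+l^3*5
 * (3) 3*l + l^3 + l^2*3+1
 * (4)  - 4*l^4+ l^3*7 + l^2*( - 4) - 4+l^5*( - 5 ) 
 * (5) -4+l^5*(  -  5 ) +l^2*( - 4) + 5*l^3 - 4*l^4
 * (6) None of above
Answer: 5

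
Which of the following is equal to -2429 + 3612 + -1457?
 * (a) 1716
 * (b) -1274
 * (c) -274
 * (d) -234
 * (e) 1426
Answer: c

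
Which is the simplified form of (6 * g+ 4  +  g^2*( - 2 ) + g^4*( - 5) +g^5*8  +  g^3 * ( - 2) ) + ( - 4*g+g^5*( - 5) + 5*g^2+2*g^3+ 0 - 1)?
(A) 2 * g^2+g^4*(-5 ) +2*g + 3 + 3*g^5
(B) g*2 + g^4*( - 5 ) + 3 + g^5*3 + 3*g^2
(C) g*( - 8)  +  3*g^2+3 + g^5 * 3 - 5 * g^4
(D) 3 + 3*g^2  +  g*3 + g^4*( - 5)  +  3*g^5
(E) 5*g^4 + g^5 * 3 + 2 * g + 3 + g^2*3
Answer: B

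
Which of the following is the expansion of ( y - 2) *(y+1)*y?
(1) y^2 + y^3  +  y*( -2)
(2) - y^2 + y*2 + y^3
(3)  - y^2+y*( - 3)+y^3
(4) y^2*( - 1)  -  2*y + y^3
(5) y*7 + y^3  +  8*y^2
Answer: 4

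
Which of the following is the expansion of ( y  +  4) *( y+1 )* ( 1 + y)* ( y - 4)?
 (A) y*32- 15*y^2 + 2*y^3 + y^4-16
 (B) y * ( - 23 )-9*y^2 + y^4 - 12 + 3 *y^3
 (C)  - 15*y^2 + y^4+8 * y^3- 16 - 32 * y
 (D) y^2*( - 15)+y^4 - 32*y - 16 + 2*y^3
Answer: D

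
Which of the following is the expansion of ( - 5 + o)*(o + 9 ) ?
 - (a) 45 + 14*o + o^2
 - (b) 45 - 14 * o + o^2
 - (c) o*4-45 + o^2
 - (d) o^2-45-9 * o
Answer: c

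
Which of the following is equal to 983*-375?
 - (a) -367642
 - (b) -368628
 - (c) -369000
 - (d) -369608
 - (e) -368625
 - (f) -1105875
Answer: e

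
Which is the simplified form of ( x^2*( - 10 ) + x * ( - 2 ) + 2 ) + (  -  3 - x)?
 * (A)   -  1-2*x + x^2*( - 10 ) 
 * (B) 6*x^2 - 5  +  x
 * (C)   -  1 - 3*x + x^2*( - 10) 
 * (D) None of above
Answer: C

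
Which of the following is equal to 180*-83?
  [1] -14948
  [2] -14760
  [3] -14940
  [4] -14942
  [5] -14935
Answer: 3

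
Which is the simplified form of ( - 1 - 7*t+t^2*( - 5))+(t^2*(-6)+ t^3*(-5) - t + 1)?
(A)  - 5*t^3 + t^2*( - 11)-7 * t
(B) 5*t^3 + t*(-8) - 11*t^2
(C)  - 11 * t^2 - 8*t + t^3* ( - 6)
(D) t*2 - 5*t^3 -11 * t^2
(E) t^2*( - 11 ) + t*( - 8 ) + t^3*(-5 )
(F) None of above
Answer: E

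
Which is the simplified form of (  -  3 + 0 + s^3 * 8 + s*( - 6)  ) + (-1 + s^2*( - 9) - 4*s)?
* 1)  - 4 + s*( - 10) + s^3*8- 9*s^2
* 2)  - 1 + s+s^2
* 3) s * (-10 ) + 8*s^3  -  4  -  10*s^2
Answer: 1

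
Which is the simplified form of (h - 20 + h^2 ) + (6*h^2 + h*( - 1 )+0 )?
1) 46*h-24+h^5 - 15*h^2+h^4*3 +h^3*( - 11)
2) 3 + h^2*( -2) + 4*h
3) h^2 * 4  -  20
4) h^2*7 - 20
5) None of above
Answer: 4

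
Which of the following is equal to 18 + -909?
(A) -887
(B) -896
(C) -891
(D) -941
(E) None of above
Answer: C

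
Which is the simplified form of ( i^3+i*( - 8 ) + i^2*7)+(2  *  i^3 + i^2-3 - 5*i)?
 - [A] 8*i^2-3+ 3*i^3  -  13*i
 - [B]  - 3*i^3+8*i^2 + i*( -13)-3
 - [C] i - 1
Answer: A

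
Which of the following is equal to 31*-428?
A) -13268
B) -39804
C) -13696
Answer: A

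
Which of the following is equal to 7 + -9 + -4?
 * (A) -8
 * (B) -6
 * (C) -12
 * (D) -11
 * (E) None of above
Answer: B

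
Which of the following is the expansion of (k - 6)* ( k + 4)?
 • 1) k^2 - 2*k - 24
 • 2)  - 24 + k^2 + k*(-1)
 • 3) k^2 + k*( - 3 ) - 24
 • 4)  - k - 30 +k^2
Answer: 1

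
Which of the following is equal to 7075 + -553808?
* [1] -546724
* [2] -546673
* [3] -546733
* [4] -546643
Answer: 3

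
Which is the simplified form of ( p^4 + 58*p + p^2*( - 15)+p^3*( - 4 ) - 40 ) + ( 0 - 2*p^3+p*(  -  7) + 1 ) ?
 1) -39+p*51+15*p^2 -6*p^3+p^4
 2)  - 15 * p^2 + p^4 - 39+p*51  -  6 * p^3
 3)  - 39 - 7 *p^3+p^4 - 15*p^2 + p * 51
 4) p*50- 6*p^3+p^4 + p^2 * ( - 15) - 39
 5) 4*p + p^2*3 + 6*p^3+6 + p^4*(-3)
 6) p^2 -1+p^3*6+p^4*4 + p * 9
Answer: 2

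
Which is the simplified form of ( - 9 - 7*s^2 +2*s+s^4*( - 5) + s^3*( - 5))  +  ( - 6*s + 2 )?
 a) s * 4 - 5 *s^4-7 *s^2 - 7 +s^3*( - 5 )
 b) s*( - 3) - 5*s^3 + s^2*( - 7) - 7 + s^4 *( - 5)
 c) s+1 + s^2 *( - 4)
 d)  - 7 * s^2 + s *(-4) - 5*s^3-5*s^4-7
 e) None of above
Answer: d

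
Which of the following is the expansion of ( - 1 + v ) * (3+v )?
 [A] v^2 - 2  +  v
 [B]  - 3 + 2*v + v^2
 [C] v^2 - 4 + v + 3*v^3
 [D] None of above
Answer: B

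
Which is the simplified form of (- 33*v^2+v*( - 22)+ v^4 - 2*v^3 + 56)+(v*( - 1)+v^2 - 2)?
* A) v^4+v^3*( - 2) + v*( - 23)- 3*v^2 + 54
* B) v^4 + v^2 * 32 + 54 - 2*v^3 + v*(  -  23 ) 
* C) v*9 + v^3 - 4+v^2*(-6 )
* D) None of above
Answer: D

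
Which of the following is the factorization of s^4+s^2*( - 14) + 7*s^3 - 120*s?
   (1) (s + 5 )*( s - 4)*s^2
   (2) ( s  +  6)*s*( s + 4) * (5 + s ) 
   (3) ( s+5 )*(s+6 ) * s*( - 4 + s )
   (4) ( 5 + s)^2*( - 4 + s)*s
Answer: 3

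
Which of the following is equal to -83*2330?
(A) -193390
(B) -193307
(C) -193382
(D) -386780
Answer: A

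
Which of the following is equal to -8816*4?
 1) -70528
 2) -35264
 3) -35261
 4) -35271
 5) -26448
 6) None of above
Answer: 2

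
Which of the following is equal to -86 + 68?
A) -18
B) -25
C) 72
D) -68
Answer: A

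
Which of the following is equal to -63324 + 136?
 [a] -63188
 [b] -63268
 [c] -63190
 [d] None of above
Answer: a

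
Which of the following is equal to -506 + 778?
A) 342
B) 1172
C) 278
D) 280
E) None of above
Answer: E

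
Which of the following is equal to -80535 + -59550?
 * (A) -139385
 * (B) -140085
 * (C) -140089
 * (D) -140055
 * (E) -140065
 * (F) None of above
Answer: B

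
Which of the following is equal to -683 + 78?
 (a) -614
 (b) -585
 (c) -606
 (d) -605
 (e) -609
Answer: d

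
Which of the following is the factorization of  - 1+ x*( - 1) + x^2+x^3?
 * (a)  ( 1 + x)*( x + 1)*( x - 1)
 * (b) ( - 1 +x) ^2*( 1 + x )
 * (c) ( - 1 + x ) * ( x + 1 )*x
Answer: a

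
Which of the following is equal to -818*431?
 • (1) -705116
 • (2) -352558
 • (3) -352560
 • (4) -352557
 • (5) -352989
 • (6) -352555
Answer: 2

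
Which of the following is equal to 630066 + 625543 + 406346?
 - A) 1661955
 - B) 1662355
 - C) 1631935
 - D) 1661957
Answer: A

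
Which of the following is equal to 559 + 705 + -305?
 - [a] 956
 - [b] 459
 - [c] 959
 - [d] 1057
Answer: c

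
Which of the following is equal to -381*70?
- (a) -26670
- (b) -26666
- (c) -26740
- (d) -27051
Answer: a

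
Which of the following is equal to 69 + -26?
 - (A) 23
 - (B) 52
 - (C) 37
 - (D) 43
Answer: D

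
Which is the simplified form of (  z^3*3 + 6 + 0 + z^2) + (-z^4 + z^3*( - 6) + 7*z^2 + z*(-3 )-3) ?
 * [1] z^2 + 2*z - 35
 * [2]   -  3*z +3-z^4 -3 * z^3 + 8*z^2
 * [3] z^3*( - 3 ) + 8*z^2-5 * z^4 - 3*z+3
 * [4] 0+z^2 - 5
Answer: 2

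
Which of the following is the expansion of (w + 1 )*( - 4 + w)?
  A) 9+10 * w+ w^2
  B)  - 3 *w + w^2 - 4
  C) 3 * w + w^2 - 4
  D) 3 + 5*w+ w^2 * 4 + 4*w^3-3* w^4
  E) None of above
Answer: B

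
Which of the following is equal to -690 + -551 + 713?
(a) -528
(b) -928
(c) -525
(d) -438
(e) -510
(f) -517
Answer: a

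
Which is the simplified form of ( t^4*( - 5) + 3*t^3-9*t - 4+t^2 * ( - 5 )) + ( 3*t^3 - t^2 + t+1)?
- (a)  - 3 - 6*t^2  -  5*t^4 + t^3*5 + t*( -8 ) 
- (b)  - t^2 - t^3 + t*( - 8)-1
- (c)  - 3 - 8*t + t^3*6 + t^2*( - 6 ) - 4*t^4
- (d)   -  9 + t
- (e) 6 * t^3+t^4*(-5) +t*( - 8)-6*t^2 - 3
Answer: e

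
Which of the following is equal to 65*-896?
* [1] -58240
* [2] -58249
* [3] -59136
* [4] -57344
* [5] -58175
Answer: 1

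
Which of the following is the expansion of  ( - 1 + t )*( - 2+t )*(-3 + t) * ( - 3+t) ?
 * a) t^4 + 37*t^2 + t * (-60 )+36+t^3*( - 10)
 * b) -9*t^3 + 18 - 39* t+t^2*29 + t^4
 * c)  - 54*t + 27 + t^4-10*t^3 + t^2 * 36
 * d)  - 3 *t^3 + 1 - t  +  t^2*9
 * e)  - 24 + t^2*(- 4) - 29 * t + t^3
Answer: b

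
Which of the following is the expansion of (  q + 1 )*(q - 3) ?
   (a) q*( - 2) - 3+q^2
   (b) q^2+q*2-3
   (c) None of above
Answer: a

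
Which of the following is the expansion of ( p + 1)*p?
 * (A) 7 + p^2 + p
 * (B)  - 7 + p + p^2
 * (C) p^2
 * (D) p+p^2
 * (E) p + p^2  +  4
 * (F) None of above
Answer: D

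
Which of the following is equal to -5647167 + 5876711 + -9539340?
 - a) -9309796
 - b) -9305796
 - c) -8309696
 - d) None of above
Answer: a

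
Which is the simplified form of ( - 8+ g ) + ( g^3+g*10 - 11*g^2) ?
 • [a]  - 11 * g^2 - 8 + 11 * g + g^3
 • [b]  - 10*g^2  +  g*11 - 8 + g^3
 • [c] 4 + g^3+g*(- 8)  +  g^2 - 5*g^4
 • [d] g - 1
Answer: a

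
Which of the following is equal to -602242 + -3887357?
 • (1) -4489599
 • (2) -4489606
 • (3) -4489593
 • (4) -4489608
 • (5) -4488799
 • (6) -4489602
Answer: 1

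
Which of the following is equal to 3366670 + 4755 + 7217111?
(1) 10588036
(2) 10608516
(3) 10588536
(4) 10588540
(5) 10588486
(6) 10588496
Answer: 3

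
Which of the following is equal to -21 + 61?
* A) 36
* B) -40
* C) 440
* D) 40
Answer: D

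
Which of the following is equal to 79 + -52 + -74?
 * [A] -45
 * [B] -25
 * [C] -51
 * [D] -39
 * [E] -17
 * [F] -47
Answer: F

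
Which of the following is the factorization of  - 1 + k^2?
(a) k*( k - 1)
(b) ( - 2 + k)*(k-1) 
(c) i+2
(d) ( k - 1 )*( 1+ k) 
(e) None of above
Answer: d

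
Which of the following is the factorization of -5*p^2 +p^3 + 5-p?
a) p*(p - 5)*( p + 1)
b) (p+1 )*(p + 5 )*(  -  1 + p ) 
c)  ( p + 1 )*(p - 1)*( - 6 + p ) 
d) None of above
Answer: d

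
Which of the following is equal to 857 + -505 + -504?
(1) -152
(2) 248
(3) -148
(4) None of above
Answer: 1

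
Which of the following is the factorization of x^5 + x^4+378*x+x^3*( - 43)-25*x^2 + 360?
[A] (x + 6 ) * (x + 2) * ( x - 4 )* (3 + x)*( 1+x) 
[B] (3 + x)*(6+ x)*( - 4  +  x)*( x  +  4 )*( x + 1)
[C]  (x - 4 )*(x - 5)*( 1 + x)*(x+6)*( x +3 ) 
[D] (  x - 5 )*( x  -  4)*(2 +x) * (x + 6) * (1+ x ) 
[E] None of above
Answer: C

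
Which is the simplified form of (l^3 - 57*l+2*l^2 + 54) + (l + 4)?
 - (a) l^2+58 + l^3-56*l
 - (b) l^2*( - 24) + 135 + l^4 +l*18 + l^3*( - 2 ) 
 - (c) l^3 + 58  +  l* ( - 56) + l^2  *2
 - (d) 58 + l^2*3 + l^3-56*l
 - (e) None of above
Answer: c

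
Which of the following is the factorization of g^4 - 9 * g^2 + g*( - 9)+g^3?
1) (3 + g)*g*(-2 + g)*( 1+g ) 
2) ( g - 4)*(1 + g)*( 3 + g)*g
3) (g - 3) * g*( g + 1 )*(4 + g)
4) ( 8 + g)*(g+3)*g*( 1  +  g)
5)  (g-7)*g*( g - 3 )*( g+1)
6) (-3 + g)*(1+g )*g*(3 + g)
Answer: 6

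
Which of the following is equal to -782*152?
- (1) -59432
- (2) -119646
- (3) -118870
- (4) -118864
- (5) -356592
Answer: 4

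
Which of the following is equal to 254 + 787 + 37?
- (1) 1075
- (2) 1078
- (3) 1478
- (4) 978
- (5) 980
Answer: 2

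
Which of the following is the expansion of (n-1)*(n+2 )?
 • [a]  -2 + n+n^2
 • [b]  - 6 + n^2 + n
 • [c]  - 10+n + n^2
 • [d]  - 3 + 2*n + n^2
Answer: a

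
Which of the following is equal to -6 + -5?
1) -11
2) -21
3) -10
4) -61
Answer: 1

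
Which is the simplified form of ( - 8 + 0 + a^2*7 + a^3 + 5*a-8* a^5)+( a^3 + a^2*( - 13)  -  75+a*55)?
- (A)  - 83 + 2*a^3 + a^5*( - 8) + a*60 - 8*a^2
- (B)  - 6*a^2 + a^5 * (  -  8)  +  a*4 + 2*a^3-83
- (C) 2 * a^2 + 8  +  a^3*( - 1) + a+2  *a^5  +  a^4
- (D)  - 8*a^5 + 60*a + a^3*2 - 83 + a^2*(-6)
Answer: D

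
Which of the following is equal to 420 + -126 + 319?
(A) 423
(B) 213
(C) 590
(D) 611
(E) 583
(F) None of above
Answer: F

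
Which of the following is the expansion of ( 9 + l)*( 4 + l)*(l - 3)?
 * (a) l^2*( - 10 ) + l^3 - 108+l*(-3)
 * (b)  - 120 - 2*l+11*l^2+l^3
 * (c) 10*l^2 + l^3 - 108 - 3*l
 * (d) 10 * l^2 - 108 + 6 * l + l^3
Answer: c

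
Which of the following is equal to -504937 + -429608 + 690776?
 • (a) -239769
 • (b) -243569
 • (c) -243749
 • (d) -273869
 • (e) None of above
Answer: e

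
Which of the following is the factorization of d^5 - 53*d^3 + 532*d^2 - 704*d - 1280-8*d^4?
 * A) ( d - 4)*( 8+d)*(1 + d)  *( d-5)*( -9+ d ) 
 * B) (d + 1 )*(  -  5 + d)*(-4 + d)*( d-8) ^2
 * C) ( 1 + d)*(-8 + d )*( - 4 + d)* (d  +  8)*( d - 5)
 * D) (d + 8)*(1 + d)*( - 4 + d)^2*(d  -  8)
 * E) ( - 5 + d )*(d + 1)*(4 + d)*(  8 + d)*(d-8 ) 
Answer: C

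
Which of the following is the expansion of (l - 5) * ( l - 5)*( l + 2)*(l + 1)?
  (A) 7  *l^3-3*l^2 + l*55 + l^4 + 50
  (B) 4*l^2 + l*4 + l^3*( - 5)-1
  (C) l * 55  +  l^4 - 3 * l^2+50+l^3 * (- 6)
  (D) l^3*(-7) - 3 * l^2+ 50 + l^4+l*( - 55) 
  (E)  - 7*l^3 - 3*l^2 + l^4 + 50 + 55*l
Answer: E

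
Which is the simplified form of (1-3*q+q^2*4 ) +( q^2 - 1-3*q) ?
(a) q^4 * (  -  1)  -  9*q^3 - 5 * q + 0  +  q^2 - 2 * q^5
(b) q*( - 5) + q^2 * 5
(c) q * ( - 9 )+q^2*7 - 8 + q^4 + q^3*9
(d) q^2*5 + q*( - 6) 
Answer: d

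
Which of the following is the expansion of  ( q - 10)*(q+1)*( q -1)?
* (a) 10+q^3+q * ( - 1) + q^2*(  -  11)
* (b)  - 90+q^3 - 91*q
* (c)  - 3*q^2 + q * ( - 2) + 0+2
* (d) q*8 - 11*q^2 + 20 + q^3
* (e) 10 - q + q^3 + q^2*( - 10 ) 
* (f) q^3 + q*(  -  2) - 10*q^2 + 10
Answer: e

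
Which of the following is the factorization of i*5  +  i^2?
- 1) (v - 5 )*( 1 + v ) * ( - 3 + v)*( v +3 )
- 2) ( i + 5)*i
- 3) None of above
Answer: 2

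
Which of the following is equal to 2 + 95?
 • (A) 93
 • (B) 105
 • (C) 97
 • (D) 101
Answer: C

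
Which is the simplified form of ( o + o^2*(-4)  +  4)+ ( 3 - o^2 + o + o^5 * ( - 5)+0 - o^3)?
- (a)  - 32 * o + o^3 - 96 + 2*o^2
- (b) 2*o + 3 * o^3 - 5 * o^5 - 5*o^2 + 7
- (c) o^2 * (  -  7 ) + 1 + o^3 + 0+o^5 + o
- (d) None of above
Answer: d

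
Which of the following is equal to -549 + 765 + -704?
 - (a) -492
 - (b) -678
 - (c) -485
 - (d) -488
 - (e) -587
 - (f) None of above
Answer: d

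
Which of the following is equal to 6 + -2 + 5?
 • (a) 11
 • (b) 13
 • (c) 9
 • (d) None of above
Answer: c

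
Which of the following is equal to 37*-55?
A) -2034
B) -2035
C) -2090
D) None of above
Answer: B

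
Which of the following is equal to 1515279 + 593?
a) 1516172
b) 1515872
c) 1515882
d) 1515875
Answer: b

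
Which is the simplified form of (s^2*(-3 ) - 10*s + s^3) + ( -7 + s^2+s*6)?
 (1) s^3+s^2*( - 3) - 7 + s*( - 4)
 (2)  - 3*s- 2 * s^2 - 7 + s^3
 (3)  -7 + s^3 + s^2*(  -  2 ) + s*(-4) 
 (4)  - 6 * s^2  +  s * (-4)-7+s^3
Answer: 3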